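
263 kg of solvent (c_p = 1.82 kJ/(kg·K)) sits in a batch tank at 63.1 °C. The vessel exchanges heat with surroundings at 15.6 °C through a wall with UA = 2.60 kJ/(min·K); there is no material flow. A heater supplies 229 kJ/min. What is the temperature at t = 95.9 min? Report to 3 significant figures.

79.6 °C

M c_p dT/dt = −UA(T − T_amb) + Q̇.
dT/dt = (T_ss − T)/τ with T_ss = T_amb + Q̇/UA = 15.6 + 229/2.60 = 103.68 °C, τ = M c_p/UA = 263·1.82/2.60 = 184.10 min.
This is linear first-order; T(t) = T_ss + (T₀ − T_ss) e^(−t/τ).
T(95.9) = 103.68 + (-40.577)·0.59398 = 79.575 °C.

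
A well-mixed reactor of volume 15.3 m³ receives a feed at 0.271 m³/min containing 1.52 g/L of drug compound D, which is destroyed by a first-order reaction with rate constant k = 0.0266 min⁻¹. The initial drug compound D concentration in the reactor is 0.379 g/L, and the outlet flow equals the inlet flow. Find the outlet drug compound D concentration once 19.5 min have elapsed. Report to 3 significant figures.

0.511 g/L

Species balance: V dC/dt = Q C_in − Q C − k V C.
dC/dt = (Q/V) C_in − (Q/V + k) C; effective rate a = Q/V + k = 0.017712 + 0.0266 = 0.044312 min⁻¹.
C_ss = Q C_in/(Q + kV) = 0.60757 g/L; C(t) = C_ss + (C₀ − C_ss) e^(−a t).
C(19.5) = 0.60757 + (-0.22857)·e^(−0.044312·19.5) = 0.60757 + (-0.22857)·0.42143 = 0.51124 g/L.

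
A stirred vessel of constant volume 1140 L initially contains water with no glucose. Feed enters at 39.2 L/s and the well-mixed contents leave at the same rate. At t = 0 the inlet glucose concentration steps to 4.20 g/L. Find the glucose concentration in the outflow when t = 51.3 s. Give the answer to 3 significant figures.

3.48 g/L

Mass balance on the solute (V constant): V dC/dt = Q(C_in − C).
Time constant τ = V/Q = 1140/39.2 = 29.082 s.
This is linear first-order; C(t) = C_in + (C₀ − C_in) e^(−t/τ).
C(51.3) = 4.20 + (0 − 4.20)·e^(−51.3/29.082) = 4.20 + (-4.2000)·0.17136 = 3.4803 g/L.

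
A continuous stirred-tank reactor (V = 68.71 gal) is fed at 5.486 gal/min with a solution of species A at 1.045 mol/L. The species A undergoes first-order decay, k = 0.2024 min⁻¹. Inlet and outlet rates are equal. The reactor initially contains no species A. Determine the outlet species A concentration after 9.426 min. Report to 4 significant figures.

Species balance: V dC/dt = Q C_in − Q C − k V C.
dC/dt = (Q/V) C_in − (Q/V + k) C; effective rate a = Q/V + k = 0.0798428 + 0.2024 = 0.282243 min⁻¹.
C_ss = Q C_in/(Q + kV) = 0.295617 mol/L; C(t) = C_ss + (C₀ − C_ss) e^(−a t).
C(9.426) = 0.295617 + (-0.295617)·e^(−0.282243·9.426) = 0.295617 + (-0.295617)·0.0699188 = 0.274948 mol/L.

0.2749 mol/L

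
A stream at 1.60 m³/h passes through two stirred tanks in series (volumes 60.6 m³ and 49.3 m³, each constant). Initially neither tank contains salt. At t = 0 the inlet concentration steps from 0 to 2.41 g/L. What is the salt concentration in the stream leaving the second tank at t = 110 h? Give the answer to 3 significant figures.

Time constants: τᵢ = Vᵢ/Q for each well-mixed tank.
τ₁ = 60.6/1.60 = 37.875 h; τ₂ = 49.3/1.60 = 30.812 h.
Solving the cascade with C₁(0)=C₂(0)=0 gives C₂(t) = C_in[1 − (τ₁ e^(−t/τ₁) − τ₂ e^(−t/τ₂))/(τ₁ − τ₂)].
At t = 110: e^(−t/τ₁) = 0.054788, e^(−t/τ₂) = 0.028156.
C₂ = 2.41·[1 − (37.875·0.054788 − 30.812·0.028156)/(7.0625)] = 2.41·0.82902 = 1.9979 g/L.

2.00 g/L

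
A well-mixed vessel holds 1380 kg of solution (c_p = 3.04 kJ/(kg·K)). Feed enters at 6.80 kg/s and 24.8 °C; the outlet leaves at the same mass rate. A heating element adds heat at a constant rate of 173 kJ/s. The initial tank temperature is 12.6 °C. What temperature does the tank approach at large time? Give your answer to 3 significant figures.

33.2 °C

M c_p dT/dt = ṁ c_p (T_in − T) + Q̇.
At steady state dT/dt = 0 ⇒ T_ss = T_in + Q̇/(ṁ c_p) = 24.8 + 173/(6.80·3.04) = 33.169 °C.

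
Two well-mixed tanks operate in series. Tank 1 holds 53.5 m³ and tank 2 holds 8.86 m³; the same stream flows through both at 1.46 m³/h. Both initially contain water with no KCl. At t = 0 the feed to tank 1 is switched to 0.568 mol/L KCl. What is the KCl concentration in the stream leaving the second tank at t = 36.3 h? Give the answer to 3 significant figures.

Species balance on tank i: dCᵢ/dt = (Cᵢ₋₁ − Cᵢ)/τᵢ with τᵢ = Vᵢ/Q.
τ₁ = 53.5/1.46 = 36.644 h; τ₂ = 8.86/1.46 = 6.0685 h.
Tank 1: C₁ = C_in(1 − e^(−t/τ₁)). Tank 2 (τ₁ ≠ τ₂): C₂ = C_in[1 − (τ₁ e^(−t/τ₁) − τ₂ e^(−t/τ₂))/(τ₁ − τ₂)].
At t = 36.3: e^(−t/τ₁) = 0.37135, e^(−t/τ₂) = 0.0025245.
C₂ = 0.568·[1 − (36.644·0.37135 − 6.0685·0.0025245)/(30.575)] = 0.568·0.55545 = 0.31550 mol/L.

0.315 mol/L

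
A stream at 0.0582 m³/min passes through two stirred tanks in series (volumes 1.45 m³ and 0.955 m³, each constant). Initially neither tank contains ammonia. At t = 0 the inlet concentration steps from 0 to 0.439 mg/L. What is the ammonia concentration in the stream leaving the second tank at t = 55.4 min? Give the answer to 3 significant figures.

Each tank obeys Vᵢ dCᵢ/dt = Q(Cᵢ₋₁ − Cᵢ), so τᵢ = Vᵢ/Q.
τ₁ = 1.45/0.0582 = 24.914 min; τ₂ = 0.955/0.0582 = 16.409 min.
Tank 1: C₁ = C_in(1 − e^(−t/τ₁)). Tank 2 (τ₁ ≠ τ₂): C₂ = C_in[1 − (τ₁ e^(−t/τ₁) − τ₂ e^(−t/τ₂))/(τ₁ − τ₂)].
At t = 55.4: e^(−t/τ₁) = 0.10821, e^(−t/τ₂) = 0.034177.
C₂ = 0.439·[1 − (24.914·0.10821 − 16.409·0.034177)/(8.5052)] = 0.439·0.74895 = 0.32879 mg/L.

0.329 mg/L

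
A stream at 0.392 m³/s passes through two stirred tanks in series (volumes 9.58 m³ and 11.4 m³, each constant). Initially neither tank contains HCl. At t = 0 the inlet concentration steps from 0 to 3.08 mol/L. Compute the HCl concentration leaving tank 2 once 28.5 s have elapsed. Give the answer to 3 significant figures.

Each tank obeys Vᵢ dCᵢ/dt = Q(Cᵢ₋₁ − Cᵢ), so τᵢ = Vᵢ/Q.
τ₁ = 9.58/0.392 = 24.439 s; τ₂ = 11.4/0.392 = 29.082 s.
Tank 1: C₁ = C_in(1 − e^(−t/τ₁)). Tank 2 (τ₁ ≠ τ₂): C₂ = C_in[1 − (τ₁ e^(−t/τ₁) − τ₂ e^(−t/τ₂))/(τ₁ − τ₂)].
At t = 28.5: e^(−t/τ₁) = 0.31155, e^(−t/τ₂) = 0.37531.
C₂ = 3.08·[1 − (24.439·0.31155 − 29.082·0.37531)/(-4.6429)] = 3.08·0.28909 = 0.89041 mol/L.

0.890 mol/L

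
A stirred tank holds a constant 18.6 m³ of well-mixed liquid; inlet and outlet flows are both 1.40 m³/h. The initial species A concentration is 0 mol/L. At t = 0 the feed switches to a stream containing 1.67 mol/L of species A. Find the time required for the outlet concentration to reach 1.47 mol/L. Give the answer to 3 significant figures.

28.2 h

Species balance: V dC/dt = Q(C_in − C) ⇒ τ = V/Q = 13.286 h.
C(t) = C_in + (C₀ − C_in) e^(−t/τ). Set C = 1.47 and solve for t:
e^(−t/τ) = (C − C_in)/(C₀ − C_in) = (1.47 − 1.67)/(0 − 1.67) = 0.11976
t = −τ ln(…) = 13.286 × 2.1223 = 28.196 h.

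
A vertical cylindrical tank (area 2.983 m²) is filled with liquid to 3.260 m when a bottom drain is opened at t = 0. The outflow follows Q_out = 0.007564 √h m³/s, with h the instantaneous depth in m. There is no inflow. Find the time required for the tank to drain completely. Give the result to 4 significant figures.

With no inflow, A dh/dt = −0.007564 √h.
This is separable: 2 d(√h)/dt = −0.007564/A, so √h = √h₀ − (0.007564/(2A)) t.
Tank is empty when √h = 0: t_empty = 2A√h₀/0.007564.
t_empty = 2·2.983·√3.260/0.007564 = 5.96600·1.80555/0.007564 = 1424.10 s.

1424 s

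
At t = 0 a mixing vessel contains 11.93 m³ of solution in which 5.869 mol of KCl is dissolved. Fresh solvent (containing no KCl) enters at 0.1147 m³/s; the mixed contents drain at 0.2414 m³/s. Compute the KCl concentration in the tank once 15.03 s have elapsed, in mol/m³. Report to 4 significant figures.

0.4203 mol/m³

Total volume: dV/dt = Q_in − Q_out = -0.126700 m³/s, so V(t) = 11.93 − 0.126700 t and V(15.03) = 10.0257 m³.
Species balance (pure solvent in): dm/dt = −Q_out · m/V(t).
Separate: dm/m = −Q_out dt/V(t) ⇒ ln(m/m₀) = −(Q_out/(Q_in−Q_out)) ln(V/V₀).
m = m₀ (V₀/V)^(Q_out/(Q_in−Q_out)) = 5.869 × (11.93/10.0257)^(-1.90529) = 4.21372 mol.
C = m/V = 4.21372/10.0257 = 0.420292 mol/m³.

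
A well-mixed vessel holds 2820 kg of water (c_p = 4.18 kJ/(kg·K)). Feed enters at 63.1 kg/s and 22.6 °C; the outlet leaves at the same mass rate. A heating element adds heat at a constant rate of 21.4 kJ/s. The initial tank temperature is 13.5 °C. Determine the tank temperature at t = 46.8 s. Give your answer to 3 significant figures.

19.5 °C

Unsteady energy balance on the tank contents: M c_p dT/dt = ṁ c_p (T_in − T) + 21.4.
τ = M/ṁ = 44.691 s; T_ss = T_in + Q̇/(ṁ c_p) = 22.6 + 21.4/(63.1·4.18) = 22.681 °C.
This is linear first-order; T(t) = T_ss + (T₀ − T_ss) e^(−t/τ).
T(46.8) = 22.681 + (-9.1811)·e^(−46.8/44.691) = 22.681 + (-9.1811)·0.35092 = 19.459 °C.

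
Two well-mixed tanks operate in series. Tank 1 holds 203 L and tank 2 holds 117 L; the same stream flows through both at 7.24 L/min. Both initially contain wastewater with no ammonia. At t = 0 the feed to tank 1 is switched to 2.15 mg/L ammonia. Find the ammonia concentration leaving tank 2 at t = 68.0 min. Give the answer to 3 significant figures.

Species balance on tank i: dCᵢ/dt = (Cᵢ₋₁ − Cᵢ)/τᵢ with τᵢ = Vᵢ/Q.
τ₁ = 203/7.24 = 28.039 min; τ₂ = 117/7.24 = 16.160 min.
Solving the cascade with C₁(0)=C₂(0)=0 gives C₂(t) = C_in[1 − (τ₁ e^(−t/τ₁) − τ₂ e^(−t/τ₂))/(τ₁ − τ₂)].
At t = 68.0: e^(−t/τ₁) = 0.088459, e^(−t/τ₂) = 0.014878.
C₂ = 2.15·[1 − (28.039·0.088459 − 16.160·0.014878)/(11.878)] = 2.15·0.81144 = 1.7446 mg/L.

1.74 mg/L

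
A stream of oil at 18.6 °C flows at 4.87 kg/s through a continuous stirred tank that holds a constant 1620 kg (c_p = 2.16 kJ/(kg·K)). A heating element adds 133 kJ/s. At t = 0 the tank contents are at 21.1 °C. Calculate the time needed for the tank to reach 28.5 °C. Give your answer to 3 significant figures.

435 s

Heat balance on the well-mixed liquid: M c_p dT/dt = ṁ c_p (T_in − T) + 133.
τ = M/ṁ = 332.65 s; T_ss = T_in + Q̇/(ṁ c_p) = 31.244 °C.
T(t) = T_ss + (T₀ − T_ss) e^(−t/τ). Set T = 28.5:
e^(−t/τ) = (28.5 − 31.244)/(21.1 − 31.244) = 0.27047
t = −332.65 · ln(0.27047) = 434.97 s.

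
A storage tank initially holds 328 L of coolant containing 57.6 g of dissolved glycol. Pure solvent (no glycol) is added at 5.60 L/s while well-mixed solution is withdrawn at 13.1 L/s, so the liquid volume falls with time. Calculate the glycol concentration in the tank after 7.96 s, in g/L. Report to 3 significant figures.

Total volume: dV/dt = Q_in − Q_out = -7.5000 L/s, so V(t) = 328 − 7.5000 t and V(7.96) = 268.30 L.
Species balance (pure solvent in): dm/dt = −Q_out · m/V(t).
dm/m = −Q_out dt/(V₀ − 7.5000 t); integrating gives ln(m/m₀) = −(Q_out/(Q_in−Q_out)) ln(V/V₀).
m = m₀ (V₀/V)^(Q_out/(Q_in−Q_out)) = 57.6 × (328/268.30)^(-1.7467) = 40.553 g.
C = m/V = 40.553/268.30 = 0.15115 g/L.

0.151 g/L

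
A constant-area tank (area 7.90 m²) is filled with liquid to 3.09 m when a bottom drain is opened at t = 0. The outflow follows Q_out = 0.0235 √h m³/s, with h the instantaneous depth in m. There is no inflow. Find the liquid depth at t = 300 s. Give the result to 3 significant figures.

1.72 m

With no inflow, A dh/dt = −0.0235 √h.
∫ h^(−1/2) dh = −(0.0235/A) ∫ dt, giving 2√h = 2√h₀ − (0.0235/A) t.
√h = √3.09 − 0.0235·300/(2·7.90) = 1.7578 − 0.44620 = 1.3116.
h = 1.3116² = 1.7204 m.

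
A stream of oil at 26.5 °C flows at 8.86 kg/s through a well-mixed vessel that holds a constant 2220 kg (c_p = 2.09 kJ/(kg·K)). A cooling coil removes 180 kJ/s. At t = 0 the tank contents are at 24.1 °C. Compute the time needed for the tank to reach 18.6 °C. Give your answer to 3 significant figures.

M c_p dT/dt = ṁ c_p (T_in − T) − Q̇.
τ = M/ṁ = 250.56 s; T_ss = T_in − Q̇/(ṁ c_p) = 16.779 °C.
T(t) = T_ss + (T₀ − T_ss) e^(−t/τ). Set T = 18.6:
e^(−t/τ) = (18.6 − 16.779)/(24.1 − 16.779) = 0.24869
t = −250.56 · ln(0.24869) = 348.67 s.

349 s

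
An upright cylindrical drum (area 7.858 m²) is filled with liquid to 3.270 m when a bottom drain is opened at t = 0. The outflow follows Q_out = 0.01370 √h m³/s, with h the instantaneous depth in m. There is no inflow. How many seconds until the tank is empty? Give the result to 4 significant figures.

2074 s

A dh/dt = −Q_out = −0.01370 √h.
Separate and integrate: 2(√h − √h₀) = −(0.01370/A) t.
Set h = 0: 2√h₀ = (0.01370/A) t_empty ⇒ t_empty = 2A√h₀/0.01370.
t_empty = 2·7.858·√3.270/0.01370 = 15.7160·1.80831/0.01370 = 2074.41 s.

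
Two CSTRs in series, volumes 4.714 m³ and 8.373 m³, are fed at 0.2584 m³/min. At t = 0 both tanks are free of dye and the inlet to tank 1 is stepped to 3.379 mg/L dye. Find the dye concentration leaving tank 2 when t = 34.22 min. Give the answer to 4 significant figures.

1.357 mg/L

Each tank obeys Vᵢ dCᵢ/dt = Q(Cᵢ₋₁ − Cᵢ), so τᵢ = Vᵢ/Q.
τ₁ = 4.714/0.2584 = 18.2430 min; τ₂ = 8.373/0.2584 = 32.4033 min.
Solving the cascade with C₁(0)=C₂(0)=0 gives C₂(t) = C_in[1 − (τ₁ e^(−t/τ₁) − τ₂ e^(−t/τ₂))/(τ₁ − τ₂)].
At t = 34.22: e^(−t/τ₁) = 0.153235, e^(−t/τ₂) = 0.347821.
C₂ = 3.379·[1 − (18.2430·0.153235 − 32.4033·0.347821)/(-14.1602)] = 3.379·0.401487 = 1.35663 mg/L.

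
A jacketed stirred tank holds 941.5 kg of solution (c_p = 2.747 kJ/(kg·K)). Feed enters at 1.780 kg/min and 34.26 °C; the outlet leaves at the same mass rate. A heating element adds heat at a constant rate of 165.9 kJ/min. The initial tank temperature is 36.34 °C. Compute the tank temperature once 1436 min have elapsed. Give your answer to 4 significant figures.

66.08 °C

First-law balance (no shaft work): M c_p dT/dt = ṁ c_p (T_in − T) + 165.9.
τ = M/ṁ = 528.933 min; T_ss = T_in + Q̇/(ṁ c_p) = 34.26 + 165.9/(1.780·2.747) = 68.1887 °C.
T approaches T_ss exponentially: T(t) = T_ss + (T₀ − T_ss) e^(−t/τ).
T(1436) = 68.1887 + (-31.8487)·e^(−1436/528.933) = 68.1887 + (-31.8487)·0.0662115 = 66.0800 °C.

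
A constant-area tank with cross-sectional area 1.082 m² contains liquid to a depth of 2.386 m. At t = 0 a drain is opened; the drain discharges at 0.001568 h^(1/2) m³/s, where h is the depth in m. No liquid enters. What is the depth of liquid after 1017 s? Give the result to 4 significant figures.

0.6525 m

With no inflow, A dh/dt = −0.001568 √h.
∫ h^(−1/2) dh = −(0.001568/A) ∫ dt, giving 2√h = 2√h₀ − (0.001568/A) t.
√h = √2.386 − 0.001568·1017/(2·1.082) = 1.54467 − 0.736902 = 0.807766.
h = 0.807766² = 0.652486 m.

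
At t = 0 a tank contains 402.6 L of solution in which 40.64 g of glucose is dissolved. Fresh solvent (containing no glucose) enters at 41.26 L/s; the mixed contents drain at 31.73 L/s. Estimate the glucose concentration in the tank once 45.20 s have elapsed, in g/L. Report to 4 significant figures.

0.004327 g/L

Let m(t) be the amount of glucose. Volume: V(t) = V₀ + (Q_in − Q_out) t = 402.6 + 9.53000 t; V(45.20) = 833.356 L.
Solute balance: dm/dt = 0 − Q_out C = −Q_out m/V(t).
dm/m = −Q_out dt/(V₀ + 9.53000 t); integrating gives ln(m/m₀) = −(Q_out/(Q_in−Q_out)) ln(V/V₀).
m = m₀ (V₀/V)^(Q_out/(Q_in−Q_out)) = 40.64 × (402.6/833.356)^(3.32949) = 3.60562 g.
C = m/V = 3.60562/833.356 = 0.00432663 g/L.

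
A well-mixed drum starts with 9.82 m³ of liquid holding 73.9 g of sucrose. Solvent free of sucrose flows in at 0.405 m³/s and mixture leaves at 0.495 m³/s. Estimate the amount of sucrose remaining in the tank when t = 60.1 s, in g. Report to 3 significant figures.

0.906 g

Total volume: dV/dt = Q_in − Q_out = -0.090000 m³/s, so V(t) = 9.82 − 0.090000 t and V(60.1) = 4.4110 m³.
No sucrose enters, so dm/dt = −Q_out · (m/V).
dm/m = −Q_out dt/(V₀ − 0.090000 t); integrating gives ln(m/m₀) = −(Q_out/(Q_in−Q_out)) ln(V/V₀).
m = m₀ (V₀/V)^(Q_out/(Q_in−Q_out)) = 73.9 × (9.82/4.4110)^(-5.5000) = 0.90570 g.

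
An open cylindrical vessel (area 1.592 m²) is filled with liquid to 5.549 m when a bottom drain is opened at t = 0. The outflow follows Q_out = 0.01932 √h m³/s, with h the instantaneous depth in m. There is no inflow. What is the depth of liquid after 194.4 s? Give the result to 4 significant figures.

Volume balance on the tank: A dh/dt = −0.01932 √h.
Separate and integrate: 2(√h − √h₀) = −(0.01932/A) t.
√h = √5.549 − 0.01932·194.4/(2·1.592) = 2.35563 − 1.17959 = 1.17604.
h = 1.17604² = 1.38308 m.

1.383 m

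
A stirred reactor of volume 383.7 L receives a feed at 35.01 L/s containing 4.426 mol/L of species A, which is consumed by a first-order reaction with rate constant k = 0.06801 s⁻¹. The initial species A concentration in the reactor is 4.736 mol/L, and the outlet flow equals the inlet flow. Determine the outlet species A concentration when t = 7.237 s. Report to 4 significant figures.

Species balance: V dC/dt = Q C_in − Q C − k V C.
This is linear with rate a = Q/V + k = 0.159253 s⁻¹.
C_ss = Q C_in/(Q + kV) = 2.53585 mol/L; C(t) = C_ss + (C₀ − C_ss) e^(−a t).
C(7.237) = 2.53585 + (2.20015)·e^(−0.159253·7.237) = 2.53585 + (2.20015)·0.315841 = 3.23075 mol/L.

3.231 mol/L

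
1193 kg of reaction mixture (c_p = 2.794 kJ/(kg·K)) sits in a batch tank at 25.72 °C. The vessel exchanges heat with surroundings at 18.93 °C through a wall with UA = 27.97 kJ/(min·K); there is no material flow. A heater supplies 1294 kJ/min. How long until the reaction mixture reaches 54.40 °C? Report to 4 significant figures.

Lumped-capacitance energy balance: M c_p dT/dt = UA(T_amb − T) + Q̇.
τ = M c_p/UA = 119.172 min; T_ss = T_amb + Q̇/UA = 18.93 + 1294/27.97 = 65.1939 °C.
T(t) = T_ss + (T₀ − T_ss)e^(−t/τ); set T = 54.40:
t = −τ ln[(T − T_ss)/(T₀ − T_ss)] = −119.172 · ln(0.273443) = 154.526 min.

154.5 min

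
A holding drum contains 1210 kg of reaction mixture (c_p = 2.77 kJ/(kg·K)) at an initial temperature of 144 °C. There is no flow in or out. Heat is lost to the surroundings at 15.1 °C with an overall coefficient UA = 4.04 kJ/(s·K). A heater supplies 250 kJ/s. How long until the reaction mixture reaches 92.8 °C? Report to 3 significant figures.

1200 s

Lumped-capacitance energy balance: M c_p dT/dt = UA(T_amb − T) + Q̇.
τ = M c_p/UA = 829.63 s; T_ss = T_amb + Q̇/UA = 15.1 + 250/4.04 = 76.981 °C.
T(t) = T_ss + (T₀ − T_ss)e^(−t/τ); set T = 92.8:
t = −τ ln[(T − T_ss)/(T₀ − T_ss)] = −829.63 · ln(0.23604) = 1197.8 s.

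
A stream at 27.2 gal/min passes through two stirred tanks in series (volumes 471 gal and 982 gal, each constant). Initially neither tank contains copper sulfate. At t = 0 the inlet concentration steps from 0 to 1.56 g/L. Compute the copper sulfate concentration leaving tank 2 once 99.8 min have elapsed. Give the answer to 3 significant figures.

Each tank obeys Vᵢ dCᵢ/dt = Q(Cᵢ₋₁ − Cᵢ), so τᵢ = Vᵢ/Q.
τ₁ = 471/27.2 = 17.316 min; τ₂ = 982/27.2 = 36.103 min.
Solving the cascade with C₁(0)=C₂(0)=0 gives C₂(t) = C_in[1 − (τ₁ e^(−t/τ₁) − τ₂ e^(−t/τ₂))/(τ₁ − τ₂)].
At t = 99.8: e^(−t/τ₁) = 0.0031404, e^(−t/τ₂) = 0.063019.
C₂ = 1.56·[1 − (17.316·0.0031404 − 36.103·0.063019)/(-18.787)] = 1.56·0.88179 = 1.3756 g/L.

1.38 g/L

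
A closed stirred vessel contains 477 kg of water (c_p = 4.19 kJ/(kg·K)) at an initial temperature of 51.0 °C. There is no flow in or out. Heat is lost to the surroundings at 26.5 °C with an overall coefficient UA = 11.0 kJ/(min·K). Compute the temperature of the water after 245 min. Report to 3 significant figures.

32.9 °C

Lumped-capacitance energy balance: M c_p dT/dt = UA(T_amb − T).
dT/dt = (T_ss − T)/τ with T_ss = T_amb = 26.500 °C, τ = M c_p/UA = 477·4.19/11.0 = 181.69 min.
Solution: T(t) = T_ss + (T₀ − T_ss) e^(−t/τ).
T(245) = 26.500 + (24.500)·0.25965 = 32.861 °C.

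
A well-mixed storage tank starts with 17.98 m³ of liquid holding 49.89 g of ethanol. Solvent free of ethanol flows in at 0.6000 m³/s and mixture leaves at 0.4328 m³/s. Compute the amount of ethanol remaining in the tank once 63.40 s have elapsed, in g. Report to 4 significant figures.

15.03 g

Total volume: dV/dt = Q_in − Q_out = 0.167200 m³/s, so V(t) = 17.98 + 0.167200 t and V(63.40) = 28.5805 m³.
Species balance (pure solvent in): dm/dt = −Q_out · m/V(t).
Separate: dm/m = −Q_out dt/V(t) ⇒ ln(m/m₀) = −(Q_out/(Q_in−Q_out)) ln(V/V₀).
m = m₀ (V₀/V)^(Q_out/(Q_in−Q_out)) = 49.89 × (17.98/28.5805)^(2.58852) = 15.0313 g.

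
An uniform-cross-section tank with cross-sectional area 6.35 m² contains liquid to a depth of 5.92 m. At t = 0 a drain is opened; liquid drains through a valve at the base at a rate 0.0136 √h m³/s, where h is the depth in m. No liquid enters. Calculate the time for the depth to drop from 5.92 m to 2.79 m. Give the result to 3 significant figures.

712 s

Mass balance (ρ constant): A dh/dt = −0.0136 √h.
∫ h^(−1/2) dh = −(0.0136/A) ∫ dt, giving 2√h = 2√h₀ − (0.0136/A) t.
t = 2A(√h₀ − √h)/0.0136 = 2·6.35·(√5.92 − √2.79)/0.0136
  = 12.700 × (2.4331 − 1.6703) / 0.0136 = 712.30 s.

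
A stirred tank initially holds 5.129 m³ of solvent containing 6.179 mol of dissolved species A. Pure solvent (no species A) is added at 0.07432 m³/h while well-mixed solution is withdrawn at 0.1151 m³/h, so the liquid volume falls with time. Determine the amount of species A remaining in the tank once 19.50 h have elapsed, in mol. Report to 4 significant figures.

Let m(t) be the amount of species A. Volume: V(t) = V₀ + (Q_in − Q_out) t = 5.129 − 0.0407800 t; V(19.50) = 4.33379 m³.
Species balance (pure solvent in): dm/dt = −Q_out · m/V(t).
Separate: dm/m = −Q_out dt/V(t) ⇒ ln(m/m₀) = −(Q_out/(Q_in−Q_out)) ln(V/V₀).
m = m₀ (V₀/V)^(Q_out/(Q_in−Q_out)) = 6.179 × (5.129/4.33379)^(-2.82246) = 3.84073 mol.

3.841 mol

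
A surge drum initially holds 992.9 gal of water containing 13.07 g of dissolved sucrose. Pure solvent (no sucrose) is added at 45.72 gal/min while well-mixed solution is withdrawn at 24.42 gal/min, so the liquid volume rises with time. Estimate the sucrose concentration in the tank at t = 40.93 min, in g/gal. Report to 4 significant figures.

Let m(t) be the amount of sucrose. Volume: V(t) = V₀ + (Q_in − Q_out) t = 992.9 + 21.3000 t; V(40.93) = 1864.71 gal.
No sucrose enters, so dm/dt = −Q_out · (m/V).
dm/m = −Q_out dt/(V₀ + 21.3000 t); integrating gives ln(m/m₀) = −(Q_out/(Q_in−Q_out)) ln(V/V₀).
m = m₀ (V₀/V)^(Q_out/(Q_in−Q_out)) = 13.07 × (992.9/1864.71)^(1.14648) = 6.34568 g.
C = m/V = 6.34568/1864.71 = 0.00340304 g/gal.

0.003403 g/gal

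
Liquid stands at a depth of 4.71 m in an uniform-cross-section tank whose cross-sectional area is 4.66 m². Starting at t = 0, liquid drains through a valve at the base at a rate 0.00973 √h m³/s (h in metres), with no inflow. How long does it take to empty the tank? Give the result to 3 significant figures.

2080 s

With no inflow, A dh/dt = −0.00973 √h.
Separate and integrate: 2(√h − √h₀) = −(0.00973/A) t.
Tank is empty when √h = 0: t_empty = 2A√h₀/0.00973.
t_empty = 2·4.66·√4.71/0.00973 = 9.3200·2.1703/0.00973 = 2078.8 s.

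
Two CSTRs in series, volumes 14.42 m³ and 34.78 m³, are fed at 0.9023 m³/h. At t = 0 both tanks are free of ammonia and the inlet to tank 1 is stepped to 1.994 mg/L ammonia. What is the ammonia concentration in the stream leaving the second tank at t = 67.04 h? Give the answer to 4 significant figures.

1.417 mg/L

Each tank obeys Vᵢ dCᵢ/dt = Q(Cᵢ₋₁ − Cᵢ), so τᵢ = Vᵢ/Q.
τ₁ = 14.42/0.9023 = 15.9814 h; τ₂ = 34.78/0.9023 = 38.5459 h.
Solving the cascade with C₁(0)=C₂(0)=0 gives C₂(t) = C_in[1 − (τ₁ e^(−t/τ₁) − τ₂ e^(−t/τ₂))/(τ₁ − τ₂)].
At t = 67.04: e^(−t/τ₁) = 0.0150725, e^(−t/τ₂) = 0.175657.
C₂ = 1.994·[1 − (15.9814·0.0150725 − 38.5459·0.175657)/(-22.5646)] = 1.994·0.710609 = 1.41695 mg/L.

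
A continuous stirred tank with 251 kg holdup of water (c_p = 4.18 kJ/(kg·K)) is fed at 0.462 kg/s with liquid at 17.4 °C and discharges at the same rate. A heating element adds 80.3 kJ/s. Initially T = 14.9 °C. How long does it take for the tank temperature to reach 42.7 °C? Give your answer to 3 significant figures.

541 s

M c_p dT/dt = ṁ c_p (T_in − T) + Q̇.
τ = M/ṁ = 543.29 s; T_ss = T_in + Q̇/(ṁ c_p) = 58.981 °C.
T(t) = T_ss + (T₀ − T_ss) e^(−t/τ). Set T = 42.7:
e^(−t/τ) = (42.7 − 58.981)/(14.9 − 58.981) = 0.36935
t = −543.29 · ln(0.36935) = 541.13 s.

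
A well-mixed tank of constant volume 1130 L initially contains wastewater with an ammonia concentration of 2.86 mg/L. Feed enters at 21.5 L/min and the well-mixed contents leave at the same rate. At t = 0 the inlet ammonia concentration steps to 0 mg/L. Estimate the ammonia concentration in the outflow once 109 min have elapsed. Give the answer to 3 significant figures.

0.359 mg/L

Transient balance on the dissolved component: V dC/dt = Q(C_in − C).
So dC/dt = (C_in − C)/τ with τ = V/Q = 1130/21.5 = 52.558 min.
C approaches C_in exponentially: C(t) = C_in + (C₀ − C_in) e^(−t/τ).
C(109) = 0 + (2.86 − 0)·e^(−109/52.558) = 0 + (2.8600)·0.12570 = 0.35949 mg/L.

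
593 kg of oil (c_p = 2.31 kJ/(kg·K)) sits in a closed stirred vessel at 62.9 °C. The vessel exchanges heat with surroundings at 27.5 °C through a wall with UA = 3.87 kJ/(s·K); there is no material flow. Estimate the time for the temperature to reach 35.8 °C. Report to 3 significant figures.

513 s

M c_p dT/dt = −UA(T − T_amb).
τ = M c_p/UA = 353.96 s; T_ss = T_amb = 27.500 °C.
T(t) = T_ss + (T₀ − T_ss)e^(−t/τ); set T = 35.8:
t = −τ ln[(T − T_ss)/(T₀ − T_ss)] = −353.96 · ln(0.23446) = 513.41 s.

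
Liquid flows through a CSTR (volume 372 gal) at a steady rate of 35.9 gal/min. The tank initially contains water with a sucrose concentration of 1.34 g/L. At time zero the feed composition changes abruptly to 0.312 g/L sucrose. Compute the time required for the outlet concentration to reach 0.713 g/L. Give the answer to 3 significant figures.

Species balance: V dC/dt = Q(C_in − C) ⇒ τ = V/Q = 10.362 min.
C(t) = C_in + (C₀ − C_in) e^(−t/τ). Set C = 0.713 and solve for t:
e^(−t/τ) = (C − C_in)/(C₀ − C_in) = (0.713 − 0.312)/(1.34 − 0.312) = 0.39008
t = −τ ln(…) = 10.362 × 0.94141 = 9.7550 min.

9.75 min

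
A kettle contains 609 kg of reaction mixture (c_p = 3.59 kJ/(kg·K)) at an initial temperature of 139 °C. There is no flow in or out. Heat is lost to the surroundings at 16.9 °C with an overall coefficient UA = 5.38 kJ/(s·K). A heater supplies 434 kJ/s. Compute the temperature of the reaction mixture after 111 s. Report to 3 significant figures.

Lumped-capacitance energy balance: M c_p dT/dt = UA(T_amb − T) + Q̇.
dT/dt = (T_ss − T)/τ with T_ss = T_amb + Q̇/UA = 16.9 + 434/5.38 = 97.569 °C, τ = M c_p/UA = 609·3.59/5.38 = 406.38 s.
Solution: T(t) = T_ss + (T₀ − T_ss) e^(−t/τ).
T(111) = 97.569 + (41.431)·0.76098 = 129.10 °C.

129 °C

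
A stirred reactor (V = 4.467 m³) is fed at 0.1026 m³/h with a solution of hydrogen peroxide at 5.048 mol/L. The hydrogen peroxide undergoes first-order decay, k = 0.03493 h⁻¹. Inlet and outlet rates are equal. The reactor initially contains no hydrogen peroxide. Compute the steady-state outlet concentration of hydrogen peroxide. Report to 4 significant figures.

2.003 mol/L

Species balance: V dC/dt = Q C_in − Q C − k V C.
Steady state (dC/dt = 0): C_ss = Q C_in/(Q + kV) = C_in/(1 + kV/Q).
C_ss = 0.1026·5.048/(0.1026 + 0.03493·4.467) = 0.517925/0.258632 = 2.00255 mol/L.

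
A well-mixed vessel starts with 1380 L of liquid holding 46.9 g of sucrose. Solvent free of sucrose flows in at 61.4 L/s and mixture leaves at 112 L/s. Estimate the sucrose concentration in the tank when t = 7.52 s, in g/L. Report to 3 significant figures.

Total volume: dV/dt = Q_in − Q_out = -50.600 L/s, so V(t) = 1380 − 50.600 t and V(7.52) = 999.49 L.
Solute balance: dm/dt = 0 − Q_out C = −Q_out m/V(t).
dm/m = −Q_out dt/(V₀ − 50.600 t); integrating gives ln(m/m₀) = −(Q_out/(Q_in−Q_out)) ln(V/V₀).
m = m₀ (V₀/V)^(Q_out/(Q_in−Q_out)) = 46.9 × (1380/999.49)^(-2.2134) = 22.965 g.
C = m/V = 22.965/999.49 = 0.022977 g/L.

0.0230 g/L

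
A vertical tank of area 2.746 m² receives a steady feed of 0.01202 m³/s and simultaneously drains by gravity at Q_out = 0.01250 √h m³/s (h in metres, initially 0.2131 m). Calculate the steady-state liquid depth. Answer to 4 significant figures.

A dh/dt = Q_in − 0.01250 √h. Steady state requires inflow = outflow:
Q_in = 0.01250 √h_ss ⇒ √h_ss = 0.01202/0.01250 = 0.961600.
h_ss = 0.961600² = 0.924675 m. (Since h₀ = 0.2131 m < h_ss, the level will rise toward this value.)

0.9247 m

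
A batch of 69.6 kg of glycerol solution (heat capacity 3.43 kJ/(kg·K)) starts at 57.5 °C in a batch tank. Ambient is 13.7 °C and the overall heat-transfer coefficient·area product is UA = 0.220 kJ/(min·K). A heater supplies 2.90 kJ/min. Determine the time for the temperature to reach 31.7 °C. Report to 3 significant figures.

2010 min

First-law balance (no shaft work): M c_p dT/dt = −UA(T − T_amb) + Q̇.
τ = M c_p/UA = 1085.1 min; T_ss = T_amb + Q̇/UA = 13.7 + 2.90/0.220 = 26.882 °C.
T(t) = T_ss + (T₀ − T_ss)e^(−t/τ); set T = 31.7:
t = −τ ln[(T − T_ss)/(T₀ − T_ss)] = −1085.1 · ln(0.15736) = 2006.6 min.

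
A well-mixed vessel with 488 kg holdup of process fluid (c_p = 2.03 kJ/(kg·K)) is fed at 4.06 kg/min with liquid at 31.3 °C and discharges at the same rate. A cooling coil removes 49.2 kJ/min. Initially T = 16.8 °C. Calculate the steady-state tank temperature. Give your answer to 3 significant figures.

M c_p dT/dt = ṁ c_p (T_in − T) − Q̇.
At steady state dT/dt = 0 ⇒ T_ss = T_in − Q̇/(ṁ c_p) = 31.3 − 49.2/(4.06·2.03) = 25.330 °C.

25.3 °C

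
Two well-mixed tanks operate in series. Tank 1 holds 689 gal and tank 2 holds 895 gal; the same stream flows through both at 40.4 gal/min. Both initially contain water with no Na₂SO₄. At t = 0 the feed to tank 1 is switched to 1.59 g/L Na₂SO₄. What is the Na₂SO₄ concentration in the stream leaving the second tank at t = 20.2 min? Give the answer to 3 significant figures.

0.441 g/L

Time constants: τᵢ = Vᵢ/Q for each well-mixed tank.
τ₁ = 689/40.4 = 17.054 min; τ₂ = 895/40.4 = 22.153 min.
Solving the cascade with C₁(0)=C₂(0)=0 gives C₂(t) = C_in[1 − (τ₁ e^(−t/τ₁) − τ₂ e^(−t/τ₂))/(τ₁ − τ₂)].
At t = 20.2: e^(−t/τ₁) = 0.30592, e^(−t/τ₂) = 0.40179.
C₂ = 1.59·[1 − (17.054·0.30592 − 22.153·0.40179)/(-5.0990)] = 1.59·0.27754 = 0.44129 g/L.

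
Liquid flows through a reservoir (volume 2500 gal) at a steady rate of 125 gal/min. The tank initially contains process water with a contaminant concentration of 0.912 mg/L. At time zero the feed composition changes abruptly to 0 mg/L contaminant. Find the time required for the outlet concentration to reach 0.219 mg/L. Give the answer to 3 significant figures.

28.5 min

Species balance: V dC/dt = Q(C_in − C) ⇒ τ = V/Q = 20.000 min.
C(t) = C_in + (C₀ − C_in) e^(−t/τ). Set C = 0.219 and solve for t:
e^(−t/τ) = (C − C_in)/(C₀ − C_in) = (0.219 − 0)/(0.912 − 0) = 0.24013
t = −τ ln(…) = 20.000 × 1.4266 = 28.531 min.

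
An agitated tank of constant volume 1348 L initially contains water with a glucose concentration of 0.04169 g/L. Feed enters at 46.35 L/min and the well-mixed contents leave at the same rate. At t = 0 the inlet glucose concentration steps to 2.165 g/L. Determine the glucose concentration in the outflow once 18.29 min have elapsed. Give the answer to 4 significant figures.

Mass balance on the solute (V constant): V dC/dt = Q(C_in − C).
Rewrite as dC/dt + C/τ = C_in/τ, τ = V/Q = 29.0831 min.
This is linear first-order; C(t) = C_in + (C₀ − C_in) e^(−t/τ).
C(18.29) = 2.165 + (0.04169 − 2.165)·e^(−18.29/29.0831) = 2.165 + (-2.12331)·0.533184 = 1.03288 g/L.

1.033 g/L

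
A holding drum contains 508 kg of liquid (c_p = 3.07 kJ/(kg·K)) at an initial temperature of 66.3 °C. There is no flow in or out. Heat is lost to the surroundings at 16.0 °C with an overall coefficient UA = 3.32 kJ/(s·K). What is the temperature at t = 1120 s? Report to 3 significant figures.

20.6 °C

M c_p dT/dt = −UA(T − T_amb).
dT/dt = (T_ss − T)/τ with T_ss = T_amb = 16.000 °C, τ = M c_p/UA = 508·3.07/3.32 = 469.75 s.
This is linear first-order; T(t) = T_ss + (T₀ − T_ss) e^(−t/τ).
T(1120) = 16.000 + (50.300)·0.092157 = 20.635 °C.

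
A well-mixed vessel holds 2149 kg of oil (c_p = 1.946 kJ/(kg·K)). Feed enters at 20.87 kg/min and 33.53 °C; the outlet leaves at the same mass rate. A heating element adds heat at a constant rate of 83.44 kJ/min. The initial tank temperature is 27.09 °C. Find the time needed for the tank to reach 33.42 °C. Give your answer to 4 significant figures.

140.8 min

Energy balance: M c_p dT/dt = ṁ c_p (T_in − T) + 83.44.
τ = M/ṁ = 102.971 min; T_ss = T_in + Q̇/(ṁ c_p) = 35.5845 °C.
T(t) = T_ss + (T₀ − T_ss) e^(−t/τ). Set T = 33.42:
e^(−t/τ) = (33.42 − 35.5845)/(27.09 − 35.5845) = 0.254813
t = −102.971 · ln(0.254813) = 140.784 min.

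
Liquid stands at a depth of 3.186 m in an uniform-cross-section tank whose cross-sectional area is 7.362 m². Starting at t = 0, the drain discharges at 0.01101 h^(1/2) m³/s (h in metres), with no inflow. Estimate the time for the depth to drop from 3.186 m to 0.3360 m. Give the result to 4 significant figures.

With no inflow, A dh/dt = −0.01101 √h.
This is separable: 2 d(√h)/dt = −0.01101/A, so √h = √h₀ − (0.01101/(2A)) t.
t = 2A(√h₀ − √h)/0.01101 = 2·7.362·(√3.186 − √0.3360)/0.01101
  = 14.7240 × (1.78494 − 0.579655) / 0.01101 = 1611.86 s.

1612 s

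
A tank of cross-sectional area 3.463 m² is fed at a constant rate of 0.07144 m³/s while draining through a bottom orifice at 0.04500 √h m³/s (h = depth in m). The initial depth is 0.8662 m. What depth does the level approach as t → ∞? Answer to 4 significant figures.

2.520 m

Unsteady balance on liquid volume: A dh/dt = Q_in − 0.04500 √h. At steady state dh/dt = 0:
Q_in = 0.04500 √h_ss ⇒ √h_ss = 0.07144/0.04500 = 1.58756.
h_ss = 1.58756² = 2.52033 m. (Since h₀ = 0.8662 m < h_ss, the level will rise toward this value.)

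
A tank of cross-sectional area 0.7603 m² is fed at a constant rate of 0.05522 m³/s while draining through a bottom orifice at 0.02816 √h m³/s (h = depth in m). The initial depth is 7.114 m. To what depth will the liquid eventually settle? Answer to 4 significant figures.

3.845 m

A dh/dt = Q_in − 0.02816 √h. Steady state requires inflow = outflow:
Q_in = 0.02816 √h_ss ⇒ √h_ss = 0.05522/0.02816 = 1.96094.
h_ss = 1.96094² = 3.84528 m. (Since h₀ = 7.114 m > h_ss, the level will fall toward this value.)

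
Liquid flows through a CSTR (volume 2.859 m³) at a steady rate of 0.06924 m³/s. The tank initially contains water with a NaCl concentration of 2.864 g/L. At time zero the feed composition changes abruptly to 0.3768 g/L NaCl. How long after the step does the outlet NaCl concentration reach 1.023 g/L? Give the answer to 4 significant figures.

55.65 s

Accumulation = in − out for the solute gives V dC/dt = Q(C_in − C), so τ = V/Q = 41.2912 s.
C(t) = C_in + (C₀ − C_in) e^(−t/τ). Set C = 1.023 and solve for t:
e^(−t/τ) = (C − C_in)/(C₀ − C_in) = (1.023 − 0.3768)/(2.864 − 0.3768) = 0.259810
t = −τ ln(…) = 41.2912 × 1.34780 = 55.6524 s.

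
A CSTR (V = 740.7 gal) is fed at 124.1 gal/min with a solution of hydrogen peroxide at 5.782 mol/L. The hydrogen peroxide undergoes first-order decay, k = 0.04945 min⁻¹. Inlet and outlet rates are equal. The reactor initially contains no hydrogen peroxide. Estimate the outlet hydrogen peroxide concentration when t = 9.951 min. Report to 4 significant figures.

Species balance: V dC/dt = Q C_in − Q C − k V C.
This is linear with rate a = Q/V + k = 0.216994 min⁻¹.
C_ss = Q C_in/(Q + kV) = 4.46436 mol/L; C(t) = C_ss + (C₀ − C_ss) e^(−a t).
C(9.951) = 4.46436 + (-4.46436)·e^(−0.216994·9.951) = 4.46436 + (-4.46436)·0.115405 = 3.94915 mol/L.

3.949 mol/L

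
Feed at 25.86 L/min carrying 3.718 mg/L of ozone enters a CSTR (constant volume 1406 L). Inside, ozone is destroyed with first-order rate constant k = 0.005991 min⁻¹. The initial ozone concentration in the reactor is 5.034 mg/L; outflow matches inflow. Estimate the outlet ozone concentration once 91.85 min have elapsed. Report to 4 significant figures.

3.042 mg/L

V dC/dt = Q(C_in − C) − k V C.
dC/dt = (Q/V) C_in − (Q/V + k) C; effective rate a = Q/V + k = 0.0183926 + 0.005991 = 0.0243836 min⁻¹.
C_ss = Q C_in/(Q + kV) = 2.80450 mg/L; C(t) = C_ss + (C₀ − C_ss) e^(−a t).
C(91.85) = 2.80450 + (2.22950)·e^(−0.0243836·91.85) = 2.80450 + (2.22950)·0.106497 = 3.04193 mg/L.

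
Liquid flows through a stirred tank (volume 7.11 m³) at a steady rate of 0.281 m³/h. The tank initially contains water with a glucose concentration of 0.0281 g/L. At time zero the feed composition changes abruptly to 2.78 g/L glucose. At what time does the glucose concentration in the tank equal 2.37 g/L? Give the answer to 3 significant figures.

Unsteady species balance (constant V, well mixed): V dC/dt = Q(C_in − C), so τ = V/Q = 25.302 h.
C(t) = C_in + (C₀ − C_in) e^(−t/τ). Set C = 2.37 and solve for t:
e^(−t/τ) = (C − C_in)/(C₀ − C_in) = (2.37 − 2.78)/(0.0281 − 2.78) = 0.14899
t = −τ ln(…) = 25.302 × 1.9039 = 48.173 h.

48.2 h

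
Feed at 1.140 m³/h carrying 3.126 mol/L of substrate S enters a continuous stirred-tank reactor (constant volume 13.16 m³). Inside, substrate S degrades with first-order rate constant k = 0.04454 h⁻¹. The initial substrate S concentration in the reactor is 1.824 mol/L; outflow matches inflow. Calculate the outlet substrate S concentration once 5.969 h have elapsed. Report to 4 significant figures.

1.955 mol/L

V dC/dt = Q(C_in − C) − k V C.
This is linear with rate a = Q/V + k = 0.131166 h⁻¹.
C_ss = Q C_in/(Q + kV) = 2.06451 mol/L; C(t) = C_ss + (C₀ − C_ss) e^(−a t).
C(5.969) = 2.06451 + (-0.240506)·e^(−0.131166·5.969) = 2.06451 + (-0.240506)·0.457065 = 1.95458 mol/L.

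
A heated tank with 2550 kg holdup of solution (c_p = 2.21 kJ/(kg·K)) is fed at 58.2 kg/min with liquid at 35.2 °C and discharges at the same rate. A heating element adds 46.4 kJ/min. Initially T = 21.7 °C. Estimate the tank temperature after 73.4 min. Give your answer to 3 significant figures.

Energy balance: M c_p dT/dt = ṁ c_p (T_in − T) + 46.4.
Rearrange: dT/dt = (T_ss − T)/τ with τ = M/ṁ = 43.814 min and T_ss = T_in + Q̇/(ṁ c_p) = 35.561 °C.
Integrating: T(t) = T_ss + (T₀ − T_ss) e^(−t/τ).
T(73.4) = 35.561 + (-13.861)·e^(−73.4/43.814) = 35.561 + (-13.861)·0.18726 = 32.965 °C.

33.0 °C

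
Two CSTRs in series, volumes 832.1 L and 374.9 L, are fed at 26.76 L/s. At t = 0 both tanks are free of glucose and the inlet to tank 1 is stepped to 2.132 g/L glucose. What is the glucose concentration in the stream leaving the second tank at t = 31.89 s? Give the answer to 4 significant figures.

0.9201 g/L

Time constants: τᵢ = Vᵢ/Q for each well-mixed tank.
τ₁ = 832.1/26.76 = 31.0949 s; τ₂ = 374.9/26.76 = 14.0097 s.
Solving the cascade with C₁(0)=C₂(0)=0 gives C₂(t) = C_in[1 − (τ₁ e^(−t/τ₁) − τ₂ e^(−t/τ₂))/(τ₁ − τ₂)].
At t = 31.89: e^(−t/τ₁) = 0.358592, e^(−t/τ₂) = 0.102666.
C₂ = 2.132·[1 − (31.0949·0.358592 − 14.0097·0.102666)/(17.0852)] = 2.132·0.431550 = 0.920065 g/L.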